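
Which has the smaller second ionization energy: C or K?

C

The second ionization energy removes an electron from the +1 ion. For each element: C⁺ still has 3 valence electrons; K⁺ is the bare [Ar] core.
Pulling an electron out of a noble-gas core costs far more than removing a remaining valence electron, so K sits at the high end of IE_2.
Approximate IE_2 values (kJ/mol): C 2353, K 3052.
So the second ionization energies run C < K.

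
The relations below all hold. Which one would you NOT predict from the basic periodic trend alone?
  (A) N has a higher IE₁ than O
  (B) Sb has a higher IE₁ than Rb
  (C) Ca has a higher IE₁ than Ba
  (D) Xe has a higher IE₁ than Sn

The general trend: IE₁ increases across a period and decreases down a group.
(A) N (period 2, group 15) vs O (period 2, group 16): the stated order contradicts the simple trend.
(B) Sb (period 5, group 15) vs Rb (period 5, group 1): the stated order agrees with the simple trend.
(C) Ca (period 4, group 2) vs Ba (period 6, group 2): the stated order agrees with the simple trend.
(D) Xe (period 5, group 18) vs Sn (period 5, group 14): the stated order agrees with the simple trend.
The exception is (A): pairing an electron in O's 2p⁴ costs repulsion energy, so O ionizes more easily than half-filled N (2p³).

(A)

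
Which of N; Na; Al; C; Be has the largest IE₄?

Consider each +3 ion: N³⁺ still has 2 valence electrons; Na³⁺ is already 2 electrons into the core; Al³⁺ is the bare [Ne] core; C³⁺ still has 1 valence electron; Be³⁺ is already 1 electron into the core.
Pulling an electron out of a noble-gas core costs far more than removing a remaining valence electron, so Na, Al and Be sit at the high end of IE_4.
Valence configurations: N³⁺ [He]2s², C³⁺ [He]2s¹.
Approximate IE_4 values (kJ/mol): N 7475, Na 9543, Al 11577, C 6223, Be 21007.
Overall IE_4 order: C < N < Na < Al < Be.

Be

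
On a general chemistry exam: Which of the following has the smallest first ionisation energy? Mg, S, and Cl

Mg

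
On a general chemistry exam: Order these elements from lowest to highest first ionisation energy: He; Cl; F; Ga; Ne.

He is in period 1, group 18; F is in period 2, group 17; Ne is in period 2, group 18; Cl is in period 3, group 17; Ga is in period 4, group 13.
IE₁ increases left→right with effective nuclear charge and decreases top→bottom as the valence shell moves farther out.
These span different periods and groups, so the two trends combine.
Cl > Ga: relative to Ga, both the across-period and down-group shifts push Cl's first ionization energy up.
F > Cl: F sits above Cl in group 17, so the down-group effect alone puts F higher.
Ne > F: Ne lies to the right of F in period 2, so the across-period effect alone puts Ne higher.
He > Ne: they share group 18; the group trend gives He the larger value.
Approximate values (kJ/mol): He 2372, F 1681, Ne 2081, Cl 1251, Ga 579.
So from lowest to highest: Ga < Cl < F < Ne < He.

Ga, Cl, F, Ne, He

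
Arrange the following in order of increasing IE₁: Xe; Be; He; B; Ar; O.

He is in period 1, group 18; Be is in period 2, group 2; B is in period 2, group 13; O is in period 2, group 16; Ar is in period 3, group 18; Xe is in period 5, group 18.
Removing the outermost electron gets harder across a period and easier down a group.
Neither a single period nor a single group — weigh both effects.
Be > B: this pair runs against the simple trend — see the exception note.
Xe > Be: the two effects oppose for this pair; the across-period effect wins (1170 vs 900 kJ/mol).
O > Xe: period and group pull opposite ways; the down-group shift dominates (1314 vs 1170 kJ/mol).
Ar > O: period and group pull opposite ways; the across-period shift dominates (1521 vs 1314 kJ/mol).
He > Ar: they share group 18; the group trend gives He the larger value.
Note the exception: Be has a higher first ionization energy than B, contrary to the simple trend — removing B's lone 2p electron is easier than breaking Be's filled 2s².
Approximate values (kJ/mol): He 2372, Be 900, B 801, O 1314, Ar 1521, Xe 1170.
So from lowest to highest: B < Be < Xe < O < Ar < He.

B < Be < Xe < O < Ar < He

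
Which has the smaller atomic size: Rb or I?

Rb is in period 5, group 1; I is in period 5, group 17.
Radius decreases left→right (rising Z_eff, same n) and increases top→bottom (higher n).
All lie in period 5, so atomic radius increases right to left.
So I has the smaller atomic size (I < Rb).

I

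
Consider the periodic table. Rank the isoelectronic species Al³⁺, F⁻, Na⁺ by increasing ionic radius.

All of these have 10 electrons, so size is governed by nuclear charge alone: the more protons, the stronger the pull on the same electron cloud, and the smaller the ion.
Nuclear charges: Al³⁺ (Z=13), Na⁺ (Z=11), F⁻ (Z=9).
Smallest to largest: Al³⁺ < Na⁺ < F⁻.

Al³⁺ < Na⁺ < F⁻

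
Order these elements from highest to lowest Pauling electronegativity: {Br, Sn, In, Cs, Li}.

Br > Sn > In > Li > Cs

Li is in period 2, group 1; Br is in period 4, group 17; In is in period 5, group 13; Sn is in period 5, group 14; Cs is in period 6, group 1.
Atoms toward the upper right of the periodic table pull bonding electrons most strongly.
These span different periods and groups, so the two trends combine.
Li > Cs: they share group 1; the group trend gives Li the larger value.
In > Li: the two effects oppose for this pair; the across-period effect wins (1.78 vs 0.98).
Sn > In: Sn lies to the right of In in period 5, so the across-period effect alone puts Sn higher.
Br > Sn: relative to Sn, both the across-period and down-group shifts push Br's electronegativity up.
For reference (Pauling): Li 0.98, Br 2.96, In 1.78, Sn 1.96, Cs 0.79.
So from highest to lowest: Br > Sn > In > Li > Cs.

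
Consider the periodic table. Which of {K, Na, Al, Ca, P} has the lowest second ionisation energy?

The second ionization energy removes an electron from the +1 ion. For each element: K⁺ is the bare [Ar] core; Na⁺ is the bare [Ne] core; Al⁺ still has 2 valence electrons; Ca⁺ still has 1 valence electron; P⁺ still has 4 valence electrons.
Breaking into a closed-shell core is much more expensive than removing a leftover valence electron — K and Na have the largest IE_2 here.
Valence configurations: Al⁺ [Ne]3s², Ca⁺ [Ar]4s¹, P⁺ [Ne]3s²3p².
Approximate IE_2 values (kJ/mol): K 3052, Na 4562, Al 1817, Ca 1145, P 1907.
Hence IE_2: Ca < Al < P < K < Na.

Ca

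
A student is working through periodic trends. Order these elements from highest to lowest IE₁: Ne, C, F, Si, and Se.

Ne > F > C > Se > Si

C is in period 2, group 14; F is in period 2, group 17; Ne is in period 2, group 18; Si is in period 3, group 14; Se is in period 4, group 16.
Across a period the outer electron is held more tightly (higher IE₁); down a group it sits in a higher shell, more shielded, and comes off more easily.
Neither a single period nor a single group — weigh both effects.
Se > Si: the two effects oppose for this pair; the across-period effect wins (941 vs 786 kJ/mol).
C > Se: period and group pull opposite ways; the down-group shift dominates (1086 vs 941 kJ/mol).
F > C: F lies to the right of C in period 2, so the across-period effect alone puts F higher.
Ne > F: both are in period 2; the period trend gives Ne the larger value.
Tabulated first ionization energy (kJ/mol): C 1086, F 1681, Ne 2081, Si 786, Se 941.
So from highest to lowest: Ne > F > C > Se > Si.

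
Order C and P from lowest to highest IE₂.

P, C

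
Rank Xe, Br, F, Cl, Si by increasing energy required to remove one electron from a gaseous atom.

F is in period 2, group 17; Si is in period 3, group 14; Cl is in period 3, group 17; Br is in period 4, group 17; Xe is in period 5, group 18.
IE₁ increases left→right with effective nuclear charge and decreases top→bottom as the valence shell moves farther out.
Neither a single period nor a single group — weigh both effects.
Br > Si: period and group pull opposite ways; the across-period shift dominates (1140 vs 786 kJ/mol).
Xe > Br: the two effects oppose for this pair; the across-period effect wins (1170 vs 1140 kJ/mol).
Cl > Xe: the two effects oppose for this pair; the down-group effect wins (1251 vs 1170 kJ/mol).
F > Cl: F sits above Cl in group 17, so the down-group effect alone puts F higher.
Tabulated first ionization energy (kJ/mol): F 1681, Si 786, Cl 1251, Br 1140, Xe 1170.
So from lowest to highest: Si < Br < Xe < Cl < F.

Si < Br < Xe < Cl < F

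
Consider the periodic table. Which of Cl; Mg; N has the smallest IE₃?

Cl

Consider each +2 ion: Cl²⁺ still has 5 valence electrons; Mg²⁺ is the bare [Ne] core; N²⁺ still has 3 valence electrons.
Core electrons are held far more tightly than valence electrons, so Mg tops the IE_3 order.
Valence configurations: Cl²⁺ [Ne]3s²3p³, N²⁺ [He]2s²2p¹.
Tabulated IE_3 (kJ/mol): Cl 3822, Mg 7733, N 4578.
Putting it together, IE_3: Cl < N < Mg.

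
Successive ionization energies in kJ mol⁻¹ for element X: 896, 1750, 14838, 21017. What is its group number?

Look for the largest jump between consecutive ionization energies: IE3/IE2 ≈ 8.5, far larger than any earlier ratio.
That jump marks the point where a core electron is being removed. So the atom has 2 valence electrons.
A main-group element with 2 valence electrons is in group 2.

Group 2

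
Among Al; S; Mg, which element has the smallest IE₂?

Mg

Consider each +1 ion: Al⁺ still has 2 valence electrons; S⁺ still has 5 valence electrons; Mg⁺ still has 1 valence electron.
All are still removing valence electrons, so compare the +1 ions as you would atoms: IE_2 generally rises across a period (higher Z_eff) and falls down a group (larger shell), subject to the usual subshell exceptions.
Valence configurations: Al⁺ [Ne]3s², S⁺ [Ne]3s²3p³, Mg⁺ [Ne]3s¹.
The numbers (kJ/mol): Al 1817, S 2252, Mg 1451.
Putting it together, IE_2: Mg < Al < S.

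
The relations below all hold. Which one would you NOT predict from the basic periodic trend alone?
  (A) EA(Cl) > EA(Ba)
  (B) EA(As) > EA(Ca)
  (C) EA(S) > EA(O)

The general trend: electron affinity increases across a period and decreases down a group.
(A) Cl (period 3, group 17) vs Ba (period 6, group 2): the stated order agrees with the simple trend.
(B) As (period 4, group 15) vs Ca (period 4, group 2): the stated order agrees with the simple trend.
(C) S (period 3, group 16) vs O (period 2, group 16): the stated order contradicts the simple trend.
The exception is (C): the compact 2p subshell of O repels the added electron more than S's larger 3p does.

(C)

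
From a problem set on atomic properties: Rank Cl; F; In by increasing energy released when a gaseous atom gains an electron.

In < F < Cl

Atoms with high Z_eff and room in the valence shell (especially the halogens) have the most exothermic electron affinities.
Neither a single period nor a single group — weigh both effects.
F > In: relative to In, both the across-period and down-group shifts push F's electron affinity up.
Cl > F: this pair runs against the simple trend — see the exception note.
Note the exception: Cl has a higher electron affinity than F, contrary to the simple trend — F's small 2p subshell makes the incoming electron feel strong e⁻–e⁻ repulsion, so Cl actually releases more energy on gaining an electron.
Tabulated electron affinity (kJ/mol): F 328, Cl 349, In 29.
So from lowest to highest: In < F < Cl.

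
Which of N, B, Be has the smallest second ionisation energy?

Consider each +1 ion: N⁺ still has 4 valence electrons; B⁺ still has 2 valence electrons; Be⁺ still has 1 valence electron.
All are still removing valence electrons, so compare the +1 ions as you would atoms: IE_2 generally rises across a period (higher Z_eff) and falls down a group (larger shell), subject to the usual subshell exceptions.
Valence configurations: N⁺ [He]2s²2p², B⁺ [He]2s², Be⁺ [He]2s¹.
The numbers (kJ/mol): N 2856, B 2427, Be 1757.
So the second ionization energies run Be < B < N.

Be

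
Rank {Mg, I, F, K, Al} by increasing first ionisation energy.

Across a period the outer electron is held more tightly (higher IE₁); down a group it sits in a higher shell, more shielded, and comes off more easily.
Neither a single period nor a single group — weigh both effects.
Al > K: relative to K, both the across-period and down-group shifts push Al's first ionization energy up.
Mg > Al: this pair runs against the simple trend — see the exception note.
I > Mg: the two effects oppose for this pair; the across-period effect wins (1008 vs 738 kJ/mol).
F > I: F sits above I in group 17, so the down-group effect alone puts F higher.
Note the exception: Mg has a higher first ionization energy than Al, contrary to the simple trend — Al's single 3p electron is easier to remove than one from Mg's filled 3s².
For reference (kJ/mol): F 1681, Mg 738, Al 578, K 419, I 1008.
So from lowest to highest: K < Al < Mg < I < F.

K, Al, Mg, I, F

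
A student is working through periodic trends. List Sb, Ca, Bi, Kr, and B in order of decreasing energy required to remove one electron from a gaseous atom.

Kr > Sb > B > Bi > Ca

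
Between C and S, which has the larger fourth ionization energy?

C

The fourth ionization energy removes an electron from the +3 ion. For each element: C³⁺ still has 1 valence electron; S³⁺ still has 3 valence electrons.
All are still removing valence electrons, so compare the +3 ions as you would atoms: IE_4 generally rises across a period (higher Z_eff) and falls down a group (larger shell), subject to the usual subshell exceptions.
Valence configurations: C³⁺ [He]2s¹, S³⁺ [Ne]3s²3p¹.
The numbers (kJ/mol): C 6223, S 4556.
So the fourth ionization energies run S < C.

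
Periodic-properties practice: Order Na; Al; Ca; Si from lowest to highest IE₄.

After 3 electrons have been removed, what remains? Na³⁺ is already 2 electrons into the core; Al³⁺ is the bare [Ne] core; Ca³⁺ is already 1 electron into the core; Si³⁺ still has 1 valence electron.
Breaking into a closed-shell core is much more expensive than removing a leftover valence electron — Ca, Na and Al have the largest IE_4 here.
Approximate IE_4 values (kJ/mol): Na 9543, Al 11577, Ca 6491, Si 4356.
Overall IE_4 order: Si < Ca < Na < Al.

Si < Ca < Na < Al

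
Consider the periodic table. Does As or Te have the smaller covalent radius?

As

As is in period 4, group 15; Te is in period 5, group 16.
Atomic radius shrinks across a period as nuclear charge pulls the same shell inward, and grows down a group as new shells are added.
A diagonal step moves right (one effect) and down (the opposite effect) at once.
Te > As: period and group pull opposite ways; the down-group shift dominates (136 vs 121 pm).
Tabulated atomic radius (pm): As 121, Te 136.
So As has the smaller covalent radius (As < Te).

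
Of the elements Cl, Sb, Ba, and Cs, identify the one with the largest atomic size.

Radius decreases left→right (rising Z_eff, same n) and increases top→bottom (higher n).
Neither a single period nor a single group — weigh both effects.
Sb > Cl: relative to Cl, both the across-period and down-group shifts push Sb's atomic radius up.
Ba > Sb: both effects reinforce here, so Ba is clearly the larger of the two.
Cs > Ba: both are in period 6; the period trend gives Cs the larger value.
Tabulated atomic radius (pm): Cl 99, Sb 140, Cs 232, Ba 196.
The largest atomic size among these belongs to Cs.

Cs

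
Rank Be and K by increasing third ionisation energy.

K < Be

After 2 electrons have been removed, what remains? Be²⁺ is the bare [He] core; K²⁺ is already 1 electron into the core.
All of these are removing an electron from a noble-gas core or deeper; the smaller core (lower principal quantum number) is held far more tightly, and within a period the higher nuclear charge binds the same core more tightly.
Tabulated IE_3 (kJ/mol): Be 14849, K 4420.
So the third ionization energies run K < Be.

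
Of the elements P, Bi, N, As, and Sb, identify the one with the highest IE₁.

N

N is in period 2, group 15; P is in period 3, group 15; As is in period 4, group 15; Sb is in period 5, group 15; Bi is in period 6, group 15.
Across a period the outer electron is held more tightly (higher IE₁); down a group it sits in a higher shell, more shielded, and comes off more easily.
All are in group 15, so first ionization energy increases up the group.
The highest IE₁ among these belongs to N.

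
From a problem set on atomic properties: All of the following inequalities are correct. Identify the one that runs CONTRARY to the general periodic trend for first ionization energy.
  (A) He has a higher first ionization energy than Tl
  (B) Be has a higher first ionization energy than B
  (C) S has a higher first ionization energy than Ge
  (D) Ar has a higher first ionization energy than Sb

(B)

The general trend: first ionization energy increases across a period and decreases down a group.
(A) He (period 1, group 18) vs Tl (period 6, group 13): the stated order agrees with the simple trend.
(B) Be (period 2, group 2) vs B (period 2, group 13): the stated order contradicts the simple trend.
(C) S (period 3, group 16) vs Ge (period 4, group 14): the stated order agrees with the simple trend.
(D) Ar (period 3, group 18) vs Sb (period 5, group 15): the stated order agrees with the simple trend.
The exception is (B): removing B's lone 2p electron is easier than breaking Be's filled 2s².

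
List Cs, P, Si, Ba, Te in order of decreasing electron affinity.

Te > Si > P > Cs > Ba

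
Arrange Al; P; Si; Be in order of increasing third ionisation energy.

Al < P < Si < Be

Consider each +2 ion: Al²⁺ still has 1 valence electron; P²⁺ still has 3 valence electrons; Si²⁺ still has 2 valence electrons; Be²⁺ is the bare [He] core.
Pulling an electron out of a noble-gas core costs far more than removing a remaining valence electron, so Be sits at the high end of IE_3.
Valence configurations: Al²⁺ [Ne]3s¹, P²⁺ [Ne]3s²3p¹, Si²⁺ [Ne]3s².
P²⁺ loses a lone 3p electron whereas Si²⁺ must break into a filled 3s² pair, so IE_3(Si) > IE_3(P) even though P has the higher nuclear charge.
Approximate IE_3 values (kJ/mol): Al 2745, P 2914, Si 3232, Be 14849.
Overall IE_3 order: Al < P < Si < Be.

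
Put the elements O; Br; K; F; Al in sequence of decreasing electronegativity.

F > O > Br > Al > K

Atoms toward the upper right of the periodic table pull bonding electrons most strongly.
These span different periods and groups, so the two trends combine.
Al > K: relative to K, both the across-period and down-group shifts push Al's electronegativity up.
Br > Al: the two effects oppose for this pair; the across-period effect wins (2.96 vs 1.61).
O > Br: the two effects oppose for this pair; the down-group effect wins (3.44 vs 2.96).
F > O: both are in period 2; the period trend gives F the larger value.
For reference (Pauling): O 3.44, F 3.98, Al 1.61, K 0.82, Br 2.96.
So from highest to lowest: F > O > Br > Al > K.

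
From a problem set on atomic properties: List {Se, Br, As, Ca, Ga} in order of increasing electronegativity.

Ca < Ga < As < Se < Br

Smaller atoms with higher effective nuclear charge are more electronegative.
All lie in period 4, so electronegativity increases left to right.
So from lowest to highest: Ca < Ga < As < Se < Br.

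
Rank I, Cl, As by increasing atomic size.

Cl < As < I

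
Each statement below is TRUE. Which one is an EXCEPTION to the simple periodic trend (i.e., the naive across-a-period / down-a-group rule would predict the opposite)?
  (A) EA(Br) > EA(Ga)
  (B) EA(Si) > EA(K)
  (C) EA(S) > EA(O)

(C)

The general trend: electron affinity increases across a period and decreases down a group.
(A) Br (period 4, group 17) vs Ga (period 4, group 13): the stated order agrees with the simple trend.
(B) Si (period 3, group 14) vs K (period 4, group 1): the stated order agrees with the simple trend.
(C) S (period 3, group 16) vs O (period 2, group 16): the stated order contradicts the simple trend.
The exception is (C): the compact 2p subshell of O repels the added electron more than S's larger 3p does.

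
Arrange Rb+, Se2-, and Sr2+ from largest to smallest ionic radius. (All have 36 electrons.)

Se2- > Rb+ > Sr2+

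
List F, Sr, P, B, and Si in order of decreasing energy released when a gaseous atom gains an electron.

B is in period 2, group 13; F is in period 2, group 17; Si is in period 3, group 14; P is in period 3, group 15; Sr is in period 5, group 2.
Atoms with high Z_eff and room in the valence shell (especially the halogens) have the most exothermic electron affinities.
Neither a single period nor a single group — weigh both effects.
B > Sr: relative to Sr, both the across-period and down-group shifts push B's electron affinity up.
P > B: the two effects oppose for this pair; the across-period effect wins (72 vs 27 kJ/mol).
Si > P: this pair runs against the simple trend — see the exception note.
F > Si: both effects reinforce here, so F is clearly the higher of the two.
Note the exception: Si has a higher electron affinity than P, contrary to the simple trend — adding an electron to P's half-filled 3p³ is unfavourable, so Si (3p²) has the more exothermic EA.
For reference (kJ/mol): B 27, F 328, Si 134, P 72, Sr 5.
So from highest to lowest: F > Si > P > B > Sr.

F, Si, P, B, Sr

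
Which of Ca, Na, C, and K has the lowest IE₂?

Ca

IE_2 is the cost of taking one more electron from the +1 cation: Ca⁺ still has 1 valence electron; Na⁺ is the bare [Ne] core; C⁺ still has 3 valence electrons; K⁺ is the bare [Ar] core.
Core electrons are held far more tightly than valence electrons, so K and Na top the IE_2 order.
Valence configurations: Ca⁺ [Ar]4s¹, C⁺ [He]2s²2p¹.
The numbers (kJ/mol): Ca 1145, Na 4562, C 2353, K 3052.
Overall IE_2 order: Ca < C < K < Na.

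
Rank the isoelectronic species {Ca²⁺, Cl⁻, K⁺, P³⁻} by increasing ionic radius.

Ca²⁺, K⁺, Cl⁻, P³⁻

All of these have 18 electrons, so size is governed by nuclear charge alone: the more protons, the stronger the pull on the same electron cloud, and the smaller the ion.
Nuclear charges: Ca²⁺ (Z=20), K⁺ (Z=19), Cl⁻ (Z=17), P³⁻ (Z=15).
Smallest to largest: Ca²⁺ < K⁺ < Cl⁻ < P³⁻.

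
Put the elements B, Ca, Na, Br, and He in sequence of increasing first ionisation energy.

First ionization energy rises across a period (greater Z_eff holds electrons more tightly) and falls down a group (valence electrons are farther from the nucleus).
Neither a single period nor a single group — weigh both effects.
Ca > Na: the two effects oppose for this pair; the across-period effect wins (590 vs 496 kJ/mol).
B > Ca: both effects reinforce here, so B is clearly the higher of the two.
Br > B: period and group pull opposite ways; the across-period shift dominates (1140 vs 801 kJ/mol).
He > Br: relative to Br, both the across-period and down-group shifts push He's first ionization energy up.
For reference (kJ/mol): He 2372, B 801, Na 496, Ca 590, Br 1140.
So from lowest to highest: Na < Ca < B < Br < He.

Na < Ca < B < Br < He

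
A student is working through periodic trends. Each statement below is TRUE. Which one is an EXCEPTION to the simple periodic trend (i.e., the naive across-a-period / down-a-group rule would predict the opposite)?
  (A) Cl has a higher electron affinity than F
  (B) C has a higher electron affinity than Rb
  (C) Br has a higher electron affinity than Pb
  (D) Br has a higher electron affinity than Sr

(A)

The general trend: electron affinity increases across a period and decreases down a group.
(A) Cl (period 3, group 17) vs F (period 2, group 17): the stated order contradicts the simple trend.
(B) C (period 2, group 14) vs Rb (period 5, group 1): the stated order agrees with the simple trend.
(C) Br (period 4, group 17) vs Pb (period 6, group 14): the stated order agrees with the simple trend.
(D) Br (period 4, group 17) vs Sr (period 5, group 2): the stated order agrees with the simple trend.
The exception is (A): F's small 2p subshell makes the incoming electron feel strong e⁻–e⁻ repulsion, so Cl actually releases more energy on gaining an electron.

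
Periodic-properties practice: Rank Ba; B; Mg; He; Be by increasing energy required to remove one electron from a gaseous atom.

IE₁ increases left→right with effective nuclear charge and decreases top→bottom as the valence shell moves farther out.
Neither a single period nor a single group — weigh both effects.
Mg > Ba: Mg sits above Ba in group 2, so the down-group effect alone puts Mg higher.
B > Mg: both effects reinforce here, so B is clearly the higher of the two.
Be > B: this pair runs against the simple trend — see the exception note.
He > Be: relative to Be, both the across-period and down-group shifts push He's first ionization energy up.
Note the exception: Be has a higher first ionization energy than B, contrary to the simple trend — removing B's lone 2p electron is easier than breaking Be's filled 2s².
Approximate values (kJ/mol): He 2372, Be 900, B 801, Mg 738, Ba 503.
So from lowest to highest: Ba < Mg < B < Be < He.

Ba < Mg < B < Be < He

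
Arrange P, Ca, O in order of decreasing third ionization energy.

IE_3 is the cost of taking one more electron from the +2 cation: P²⁺ still has 3 valence electrons; Ca²⁺ is the bare [Ar] core; O²⁺ still has 4 valence electrons.
Usually core removal costs more than valence removal, but here the competition is close: a tightly held n=2 valence electron can cost more to remove than an n=3 core electron, so the actual values have to decide it.
Valence configurations: P²⁺ [Ne]3s²3p¹, O²⁺ [He]2s²2p².
The numbers (kJ/mol): P 2914, Ca 4912, O 5300.
Putting it together, IE_3: P < Ca < O.

O > Ca > P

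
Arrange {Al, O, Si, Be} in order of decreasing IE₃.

IE_3 is the cost of taking one more electron from the +2 cation: Al²⁺ still has 1 valence electron; O²⁺ still has 4 valence electrons; Si²⁺ still has 2 valence electrons; Be²⁺ is the bare [He] core.
Pulling an electron out of a noble-gas core costs far more than removing a remaining valence electron, so Be sits at the high end of IE_3.
Valence configurations: Al²⁺ [Ne]3s¹, O²⁺ [He]2s²2p², Si²⁺ [Ne]3s².
Tabulated IE_3 (kJ/mol): Al 2745, O 5300, Si 3232, Be 14849.
Putting it together, IE_3: Al < Si < O < Be.

Be, O, Si, Al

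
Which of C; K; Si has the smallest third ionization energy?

Si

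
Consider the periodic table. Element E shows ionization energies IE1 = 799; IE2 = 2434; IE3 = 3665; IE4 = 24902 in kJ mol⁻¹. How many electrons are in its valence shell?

3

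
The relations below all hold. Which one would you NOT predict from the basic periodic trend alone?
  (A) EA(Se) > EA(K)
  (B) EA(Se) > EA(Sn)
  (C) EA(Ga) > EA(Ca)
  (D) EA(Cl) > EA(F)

(D)

The general trend: electron affinity increases across a period and decreases down a group.
(A) Se (period 4, group 16) vs K (period 4, group 1): the stated order agrees with the simple trend.
(B) Se (period 4, group 16) vs Sn (period 5, group 14): the stated order agrees with the simple trend.
(C) Ga (period 4, group 13) vs Ca (period 4, group 2): the stated order agrees with the simple trend.
(D) Cl (period 3, group 17) vs F (period 2, group 17): the stated order contradicts the simple trend.
The exception is (D): F's small 2p subshell makes the incoming electron feel strong e⁻–e⁻ repulsion, so Cl actually releases more energy on gaining an electron.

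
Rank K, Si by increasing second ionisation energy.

Si, K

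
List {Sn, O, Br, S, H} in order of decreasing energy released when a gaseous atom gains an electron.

Br, S, O, Sn, H

H is in period 1, group 1; O is in period 2, group 16; S is in period 3, group 16; Br is in period 4, group 17; Sn is in period 5, group 14.
Electron affinity generally becomes more exothermic across a period toward the halogens and less exothermic down a group.
Here both period and group differ, so the two effects have to be weighed against each other.
Sn > H: period and group pull opposite ways; the across-period shift dominates (107 vs 73 kJ/mol).
O > Sn: both effects reinforce here, so O is clearly the higher of the two.
S > O: this pair runs against the simple trend — see the exception note.
Br > S: period and group pull opposite ways; the across-period shift dominates (325 vs 200 kJ/mol).
Note the exception: S has a higher electron affinity than O, contrary to the simple trend — the compact 2p subshell of O repels the added electron more than S's larger 3p does.
Tabulated electron affinity (kJ/mol): H 73, O 141, S 200, Br 325, Sn 107.
So from highest to lowest: Br > S > O > Sn > H.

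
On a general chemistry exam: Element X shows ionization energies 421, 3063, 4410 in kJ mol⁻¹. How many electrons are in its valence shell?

1

Look for the largest jump between consecutive ionization energies: IE2/IE1 ≈ 7.3, far larger than any earlier ratio.
That jump marks the point where a core electron is being removed. So the atom has 1 valence electron.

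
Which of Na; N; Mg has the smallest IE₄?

N

The fourth ionization energy removes an electron from the +3 ion. For each element: Na³⁺ is already 2 electrons into the core; N³⁺ still has 2 valence electrons; Mg³⁺ is already 1 electron into the core.
Breaking into a closed-shell core is much more expensive than removing a leftover valence electron — Na and Mg have the largest IE_4 here.
Tabulated IE_4 (kJ/mol): Na 9543, N 7475, Mg 10543.
So the fourth ionization energies run N < Na < Mg.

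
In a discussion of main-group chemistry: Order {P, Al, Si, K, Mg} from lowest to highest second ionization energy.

Consider each +1 ion: P⁺ still has 4 valence electrons; Al⁺ still has 2 valence electrons; Si⁺ still has 3 valence electrons; K⁺ is the bare [Ar] core; Mg⁺ still has 1 valence electron.
Breaking into a closed-shell core is much more expensive than removing a leftover valence electron — K has the largest IE_2 here.
Valence configurations: P⁺ [Ne]3s²3p², Al⁺ [Ne]3s², Si⁺ [Ne]3s²3p¹, Mg⁺ [Ne]3s¹.
Si⁺ loses a lone 3p electron whereas Al⁺ must break into a filled 3s² pair, so IE_2(Al) > IE_2(Si) even though Si has the higher nuclear charge.
Tabulated IE_2 (kJ/mol): P 1907, Al 1817, Si 1577, K 3052, Mg 1451.
Putting it together, IE_2: Mg < Si < Al < P < K.

Mg < Si < Al < P < K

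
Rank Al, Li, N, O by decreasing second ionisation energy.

IE_2 is the cost of taking one more electron from the +1 cation: Al⁺ still has 2 valence electrons; Li⁺ is the bare [He] core; N⁺ still has 4 valence electrons; O⁺ still has 5 valence electrons.
Core electrons are held far more tightly than valence electrons, so Li tops the IE_2 order.
Valence configurations: Al⁺ [Ne]3s², N⁺ [He]2s²2p², O⁺ [He]2s²2p³.
The numbers (kJ/mol): Al 1817, Li 7298, N 2856, O 3388.
Hence IE_2: Al < N < O < Li.

Li > O > N > Al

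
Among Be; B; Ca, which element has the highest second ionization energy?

The second ionization energy removes an electron from the +1 ion. For each element: Be⁺ still has 1 valence electron; B⁺ still has 2 valence electrons; Ca⁺ still has 1 valence electron.
All are still removing valence electrons, so compare the +1 ions as you would atoms: IE_2 generally rises across a period (higher Z_eff) and falls down a group (larger shell), subject to the usual subshell exceptions.
Valence configurations: Be⁺ [He]2s¹, B⁺ [He]2s², Ca⁺ [Ar]4s¹.
Tabulated IE_2 (kJ/mol): Be 1757, B 2427, Ca 1145.
Putting it together, IE_2: Ca < Be < B.

B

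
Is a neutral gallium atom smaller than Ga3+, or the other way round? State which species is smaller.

Ga3+

Forming Ga3+ removes 3 electrons from Ga. Fewer electrons for the same nuclear charge means less shielding and a higher Z_eff on the remaining electrons, and for main-group metals the entire outer shell is lost.
A cation is smaller than its parent atom: Ga3+ < Ga.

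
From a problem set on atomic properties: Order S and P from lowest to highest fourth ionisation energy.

Consider each +3 ion: S³⁺ still has 3 valence electrons; P³⁺ still has 2 valence electrons.
All are still removing valence electrons, so compare the +3 ions as you would atoms: IE_4 generally rises across a period (higher Z_eff) and falls down a group (larger shell), subject to the usual subshell exceptions.
Valence configurations: S³⁺ [Ne]3s²3p¹, P³⁺ [Ne]3s².
S³⁺ loses a lone 3p electron whereas P³⁺ must break into a filled 3s² pair, so IE_4(P) > IE_4(S) even though S has the higher nuclear charge.
Tabulated IE_4 (kJ/mol): S 4556, P 4964.
Overall IE_4 order: S < P.

S < P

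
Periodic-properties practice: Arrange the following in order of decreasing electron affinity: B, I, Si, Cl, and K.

B is in period 2, group 13; Si is in period 3, group 14; Cl is in period 3, group 17; K is in period 4, group 1; I is in period 5, group 17.
Electron affinity generally becomes more exothermic across a period toward the halogens and less exothermic down a group.
Neither a single period nor a single group — weigh both effects.
K > B: this pair runs against the simple trend — see the exception note.
Si > K: relative to K, both the across-period and down-group shifts push Si's electron affinity up.
I > Si: the two effects oppose for this pair; the across-period effect wins (295 vs 134 kJ/mol).
Cl > I: they share group 17; the group trend gives Cl the larger value.
Note the exception: K has a higher electron affinity than B, contrary to the simple trend — B's ns²np¹ configuration gives only a small electron affinity — the sparsely filled np subshell binds an added electron weakly.
Tabulated electron affinity (kJ/mol): B 27, Si 134, Cl 349, K 48, I 295.
So from highest to lowest: Cl > I > Si > K > B.

Cl, I, Si, K, B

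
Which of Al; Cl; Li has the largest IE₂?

Li

The second ionization energy removes an electron from the +1 ion. For each element: Al⁺ still has 2 valence electrons; Cl⁺ still has 6 valence electrons; Li⁺ is the bare [He] core.
Breaking into a closed-shell core is much more expensive than removing a leftover valence electron — Li has the largest IE_2 here.
Valence configurations: Al⁺ [Ne]3s², Cl⁺ [Ne]3s²3p⁴.
Tabulated IE_2 (kJ/mol): Al 1817, Cl 2298, Li 7298.
So the second ionization energies run Al < Cl < Li.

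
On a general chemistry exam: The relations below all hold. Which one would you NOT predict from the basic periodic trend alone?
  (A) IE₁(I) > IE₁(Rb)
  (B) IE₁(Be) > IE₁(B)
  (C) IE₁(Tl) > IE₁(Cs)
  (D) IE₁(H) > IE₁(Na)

(B)

The general trend: IE₁ increases across a period and decreases down a group.
(A) I (period 5, group 17) vs Rb (period 5, group 1): the stated order agrees with the simple trend.
(B) Be (period 2, group 2) vs B (period 2, group 13): the stated order contradicts the simple trend.
(C) Tl (period 6, group 13) vs Cs (period 6, group 1): the stated order agrees with the simple trend.
(D) H (period 1, group 1) vs Na (period 3, group 1): the stated order agrees with the simple trend.
The exception is (B): removing B's lone 2p electron is easier than breaking Be's filled 2s².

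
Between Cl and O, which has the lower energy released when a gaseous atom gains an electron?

O

O is in period 2, group 16; Cl is in period 3, group 17.
Electron affinity generally becomes more exothermic across a period toward the halogens and less exothermic down a group.
A diagonal step moves right (one effect) and down (the opposite effect) at once.
Cl > O: period and group pull opposite ways; the across-period shift dominates (349 vs 141 kJ/mol).
Approximate values (kJ/mol): O 141, Cl 349.
So O has the lower energy released when a gaseous atom gains an electron (O < Cl).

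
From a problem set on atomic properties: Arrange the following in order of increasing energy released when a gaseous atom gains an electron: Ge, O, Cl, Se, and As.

As < Ge < O < Se < Cl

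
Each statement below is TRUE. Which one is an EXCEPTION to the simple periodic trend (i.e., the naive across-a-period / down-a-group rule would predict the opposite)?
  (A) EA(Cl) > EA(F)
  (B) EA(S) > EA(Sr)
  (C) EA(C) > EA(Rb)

(A)

The general trend: electron affinity increases across a period and decreases down a group.
(A) Cl (period 3, group 17) vs F (period 2, group 17): the stated order contradicts the simple trend.
(B) S (period 3, group 16) vs Sr (period 5, group 2): the stated order agrees with the simple trend.
(C) C (period 2, group 14) vs Rb (period 5, group 1): the stated order agrees with the simple trend.
The exception is (A): F's small 2p subshell makes the incoming electron feel strong e⁻–e⁻ repulsion, so Cl actually releases more energy on gaining an electron.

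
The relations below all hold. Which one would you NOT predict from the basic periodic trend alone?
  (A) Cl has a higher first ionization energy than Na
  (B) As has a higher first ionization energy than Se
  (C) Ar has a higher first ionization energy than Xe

(B)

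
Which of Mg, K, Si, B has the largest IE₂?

IE_2 is the cost of taking one more electron from the +1 cation: Mg⁺ still has 1 valence electron; K⁺ is the bare [Ar] core; Si⁺ still has 3 valence electrons; B⁺ still has 2 valence electrons.
Core electrons are held far more tightly than valence electrons, so K tops the IE_2 order.
Valence configurations: Mg⁺ [Ne]3s¹, Si⁺ [Ne]3s²3p¹, B⁺ [He]2s².
The numbers (kJ/mol): Mg 1451, K 3052, Si 1577, B 2427.
So the second ionization energies run Mg < Si < B < K.

K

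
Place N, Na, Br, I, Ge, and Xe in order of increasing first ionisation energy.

Removing the outermost electron gets harder across a period and easier down a group.
Neither a single period nor a single group — weigh both effects.
Ge > Na: the two effects oppose for this pair; the across-period effect wins (762 vs 496 kJ/mol).
I > Ge: the two effects oppose for this pair; the across-period effect wins (1008 vs 762 kJ/mol).
Br > I: Br sits above I in group 17, so the down-group effect alone puts Br higher.
Xe > Br: period and group pull opposite ways; the across-period shift dominates (1170 vs 1140 kJ/mol).
N > Xe: period and group pull opposite ways; the down-group shift dominates (1402 vs 1170 kJ/mol).
Tabulated first ionization energy (kJ/mol): N 1402, Na 496, Ge 762, Br 1140, I 1008, Xe 1170.
So from lowest to highest: Na < Ge < I < Br < Xe < N.

Na < Ge < I < Br < Xe < N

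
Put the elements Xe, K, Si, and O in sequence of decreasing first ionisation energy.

O > Xe > Si > K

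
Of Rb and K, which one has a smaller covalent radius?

K

Atomic radius shrinks across a period as nuclear charge pulls the same shell inward, and grows down a group as new shells are added.
All are in group 1, so atomic radius increases down the group.
So K has the smaller covalent radius (K < Rb).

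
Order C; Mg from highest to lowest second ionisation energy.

IE_2 is the cost of taking one more electron from the +1 cation: C⁺ still has 3 valence electrons; Mg⁺ still has 1 valence electron.
All are still removing valence electrons, so compare the +1 ions as you would atoms: IE_2 generally rises across a period (higher Z_eff) and falls down a group (larger shell), subject to the usual subshell exceptions.
Valence configurations: C⁺ [He]2s²2p¹, Mg⁺ [Ne]3s¹.
Approximate IE_2 values (kJ/mol): C 2353, Mg 1451.
Hence IE_2: Mg < C.

C > Mg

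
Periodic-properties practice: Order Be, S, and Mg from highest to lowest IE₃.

After 2 electrons have been removed, what remains? Be²⁺ is the bare [He] core; S²⁺ still has 4 valence electrons; Mg²⁺ is the bare [Ne] core.
Pulling an electron out of a noble-gas core costs far more than removing a remaining valence electron, so Mg and Be sit at the high end of IE_3.
The numbers (kJ/mol): Be 14849, S 3357, Mg 7733.
So the third ionization energies run S < Mg < Be.

Be > Mg > S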